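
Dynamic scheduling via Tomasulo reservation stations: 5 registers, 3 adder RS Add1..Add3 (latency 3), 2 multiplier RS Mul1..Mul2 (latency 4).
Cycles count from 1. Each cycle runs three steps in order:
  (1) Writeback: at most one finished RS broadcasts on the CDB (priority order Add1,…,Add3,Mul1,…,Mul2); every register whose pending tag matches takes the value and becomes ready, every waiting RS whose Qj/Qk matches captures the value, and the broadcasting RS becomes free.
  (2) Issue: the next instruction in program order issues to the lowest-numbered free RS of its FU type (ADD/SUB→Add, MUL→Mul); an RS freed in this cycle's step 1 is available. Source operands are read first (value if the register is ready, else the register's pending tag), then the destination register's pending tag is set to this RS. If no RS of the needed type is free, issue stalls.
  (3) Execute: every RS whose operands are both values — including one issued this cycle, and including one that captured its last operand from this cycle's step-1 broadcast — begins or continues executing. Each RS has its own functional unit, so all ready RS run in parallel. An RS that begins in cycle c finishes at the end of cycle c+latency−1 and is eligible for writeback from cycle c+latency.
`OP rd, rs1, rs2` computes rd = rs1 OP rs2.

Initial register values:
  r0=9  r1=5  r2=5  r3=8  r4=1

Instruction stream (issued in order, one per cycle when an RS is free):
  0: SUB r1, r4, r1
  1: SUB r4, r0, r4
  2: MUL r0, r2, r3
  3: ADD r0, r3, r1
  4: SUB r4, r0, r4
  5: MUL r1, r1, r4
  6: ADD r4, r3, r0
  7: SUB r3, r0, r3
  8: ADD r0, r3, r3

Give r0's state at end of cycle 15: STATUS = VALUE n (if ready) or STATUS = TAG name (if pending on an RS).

c1: issue SUB r1<-Add1 | r0:9,r1:Add1,r2:5,r3:8,r4:1
c2: issue SUB r4<-Add2 | r0:9,r1:Add1,r2:5,r3:8,r4:Add2
c3: issue MUL r0<-Mul1 | r0:Mul1,r1:Add1,r2:5,r3:8,r4:Add2
c4: CDB Add1=-4; issue ADD r0<-Add1 | r0:Add1,r1:-4,r2:5,r3:8,r4:Add2
c5: CDB Add2=8; issue SUB r4<-Add2 | r0:Add1,r1:-4,r2:5,r3:8,r4:Add2
c6: issue MUL r1<-Mul2 | r0:Add1,r1:Mul2,r2:5,r3:8,r4:Add2
c7: CDB Add1=4; issue ADD r4<-Add1 | r0:4,r1:Mul2,r2:5,r3:8,r4:Add1
c8: CDB Mul1=40; issue SUB r3<-Add3 | r0:4,r1:Mul2,r2:5,r3:Add3,r4:Add1
c9: stall | r0:4,r1:Mul2,r2:5,r3:Add3,r4:Add1
c10: CDB Add1=12; issue ADD r0<-Add1 | r0:Add1,r1:Mul2,r2:5,r3:Add3,r4:12
c11: CDB Add2=-4 | r0:Add1,r1:Mul2,r2:5,r3:Add3,r4:12
c12: CDB Add3=-4 | r0:Add1,r1:Mul2,r2:5,r3:-4,r4:12
c13: - | r0:Add1,r1:Mul2,r2:5,r3:-4,r4:12
c14: - | r0:Add1,r1:Mul2,r2:5,r3:-4,r4:12
c15: CDB Add1=-8 | r0:-8,r1:Mul2,r2:5,r3:-4,r4:12

STATUS = VALUE -8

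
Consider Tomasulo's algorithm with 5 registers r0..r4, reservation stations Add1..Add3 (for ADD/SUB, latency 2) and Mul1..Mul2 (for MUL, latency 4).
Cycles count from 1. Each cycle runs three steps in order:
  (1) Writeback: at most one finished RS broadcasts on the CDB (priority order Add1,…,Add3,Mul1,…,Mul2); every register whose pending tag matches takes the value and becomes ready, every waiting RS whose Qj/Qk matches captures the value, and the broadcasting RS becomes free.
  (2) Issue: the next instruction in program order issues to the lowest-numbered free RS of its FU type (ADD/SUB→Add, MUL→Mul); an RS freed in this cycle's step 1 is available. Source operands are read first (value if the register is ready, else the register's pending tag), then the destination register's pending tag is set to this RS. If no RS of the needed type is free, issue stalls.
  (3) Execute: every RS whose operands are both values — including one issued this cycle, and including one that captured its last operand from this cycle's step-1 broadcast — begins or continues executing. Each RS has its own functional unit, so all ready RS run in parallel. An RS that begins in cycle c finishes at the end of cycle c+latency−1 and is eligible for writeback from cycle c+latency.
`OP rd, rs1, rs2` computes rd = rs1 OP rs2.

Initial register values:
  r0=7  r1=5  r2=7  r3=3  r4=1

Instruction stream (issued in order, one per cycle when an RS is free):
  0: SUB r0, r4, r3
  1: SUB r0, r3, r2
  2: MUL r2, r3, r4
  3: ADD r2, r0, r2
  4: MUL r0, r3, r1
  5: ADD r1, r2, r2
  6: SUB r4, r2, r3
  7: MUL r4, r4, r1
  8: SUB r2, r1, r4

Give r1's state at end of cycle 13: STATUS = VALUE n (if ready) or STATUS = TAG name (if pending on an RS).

STATUS = VALUE -2

cycle 1: issue SUB r0<-Add1 // r0:Add1,r1:5,r2:7,r3:3,r4:1
cycle 2: issue SUB r0<-Add2 // r0:Add2,r1:5,r2:7,r3:3,r4:1
cycle 3: CDB Add1=-2; issue MUL r2<-Mul1 // r0:Add2,r1:5,r2:Mul1,r3:3,r4:1
cycle 4: CDB Add2=-4; issue ADD r2<-Add1 // r0:-4,r1:5,r2:Add1,r3:3,r4:1
cycle 5: issue MUL r0<-Mul2 // r0:Mul2,r1:5,r2:Add1,r3:3,r4:1
cycle 6: issue ADD r1<-Add2 // r0:Mul2,r1:Add2,r2:Add1,r3:3,r4:1
cycle 7: CDB Mul1=3; issue SUB r4<-Add3 // r0:Mul2,r1:Add2,r2:Add1,r3:3,r4:Add3
cycle 8: issue MUL r4<-Mul1 // r0:Mul2,r1:Add2,r2:Add1,r3:3,r4:Mul1
cycle 9: CDB Add1=-1; issue SUB r2<-Add1 // r0:Mul2,r1:Add2,r2:Add1,r3:3,r4:Mul1
cycle 10: CDB Mul2=15 // r0:15,r1:Add2,r2:Add1,r3:3,r4:Mul1
cycle 11: CDB Add2=-2 // r0:15,r1:-2,r2:Add1,r3:3,r4:Mul1
cycle 12: CDB Add3=-4 // r0:15,r1:-2,r2:Add1,r3:3,r4:Mul1
cycle 13: - // r0:15,r1:-2,r2:Add1,r3:3,r4:Mul1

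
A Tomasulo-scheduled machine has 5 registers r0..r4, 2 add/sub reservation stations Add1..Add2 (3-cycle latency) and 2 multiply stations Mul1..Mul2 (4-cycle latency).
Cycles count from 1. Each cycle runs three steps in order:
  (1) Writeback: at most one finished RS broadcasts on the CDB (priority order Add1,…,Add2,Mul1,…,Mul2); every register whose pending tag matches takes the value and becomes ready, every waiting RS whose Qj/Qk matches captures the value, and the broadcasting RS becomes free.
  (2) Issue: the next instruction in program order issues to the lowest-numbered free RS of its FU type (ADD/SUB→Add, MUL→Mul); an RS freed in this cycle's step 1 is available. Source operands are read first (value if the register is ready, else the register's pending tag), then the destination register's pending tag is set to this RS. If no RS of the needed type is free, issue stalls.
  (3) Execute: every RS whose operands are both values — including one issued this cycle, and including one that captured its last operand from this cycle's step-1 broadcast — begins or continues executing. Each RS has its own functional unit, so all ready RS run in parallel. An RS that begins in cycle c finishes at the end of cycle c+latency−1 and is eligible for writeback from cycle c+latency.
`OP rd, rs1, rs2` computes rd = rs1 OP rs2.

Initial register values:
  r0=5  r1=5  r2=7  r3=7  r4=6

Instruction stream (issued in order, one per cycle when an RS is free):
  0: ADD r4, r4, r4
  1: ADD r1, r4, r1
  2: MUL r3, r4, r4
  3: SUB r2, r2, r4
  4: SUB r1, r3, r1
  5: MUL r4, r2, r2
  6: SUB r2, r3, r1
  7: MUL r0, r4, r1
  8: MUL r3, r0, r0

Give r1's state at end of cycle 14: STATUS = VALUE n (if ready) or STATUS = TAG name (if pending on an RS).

STATUS = VALUE 127

cycle 1: issue ADD r4<-Add1 // r0:5,r1:5,r2:7,r3:7,r4:Add1
cycle 2: issue ADD r1<-Add2 // r0:5,r1:Add2,r2:7,r3:7,r4:Add1
cycle 3: issue MUL r3<-Mul1 // r0:5,r1:Add2,r2:7,r3:Mul1,r4:Add1
cycle 4: CDB Add1=12; issue SUB r2<-Add1 // r0:5,r1:Add2,r2:Add1,r3:Mul1,r4:12
cycle 5: stall // r0:5,r1:Add2,r2:Add1,r3:Mul1,r4:12
cycle 6: stall // r0:5,r1:Add2,r2:Add1,r3:Mul1,r4:12
cycle 7: CDB Add1=-5; issue SUB r1<-Add1 // r0:5,r1:Add1,r2:-5,r3:Mul1,r4:12
cycle 8: CDB Add2=17; issue MUL r4<-Mul2 // r0:5,r1:Add1,r2:-5,r3:Mul1,r4:Mul2
cycle 9: CDB Mul1=144; issue SUB r2<-Add2 // r0:5,r1:Add1,r2:Add2,r3:144,r4:Mul2
cycle 10: issue MUL r0<-Mul1 // r0:Mul1,r1:Add1,r2:Add2,r3:144,r4:Mul2
cycle 11: stall // r0:Mul1,r1:Add1,r2:Add2,r3:144,r4:Mul2
cycle 12: CDB Add1=127; stall // r0:Mul1,r1:127,r2:Add2,r3:144,r4:Mul2
cycle 13: CDB Mul2=25; issue MUL r3<-Mul2 // r0:Mul1,r1:127,r2:Add2,r3:Mul2,r4:25
cycle 14: - // r0:Mul1,r1:127,r2:Add2,r3:Mul2,r4:25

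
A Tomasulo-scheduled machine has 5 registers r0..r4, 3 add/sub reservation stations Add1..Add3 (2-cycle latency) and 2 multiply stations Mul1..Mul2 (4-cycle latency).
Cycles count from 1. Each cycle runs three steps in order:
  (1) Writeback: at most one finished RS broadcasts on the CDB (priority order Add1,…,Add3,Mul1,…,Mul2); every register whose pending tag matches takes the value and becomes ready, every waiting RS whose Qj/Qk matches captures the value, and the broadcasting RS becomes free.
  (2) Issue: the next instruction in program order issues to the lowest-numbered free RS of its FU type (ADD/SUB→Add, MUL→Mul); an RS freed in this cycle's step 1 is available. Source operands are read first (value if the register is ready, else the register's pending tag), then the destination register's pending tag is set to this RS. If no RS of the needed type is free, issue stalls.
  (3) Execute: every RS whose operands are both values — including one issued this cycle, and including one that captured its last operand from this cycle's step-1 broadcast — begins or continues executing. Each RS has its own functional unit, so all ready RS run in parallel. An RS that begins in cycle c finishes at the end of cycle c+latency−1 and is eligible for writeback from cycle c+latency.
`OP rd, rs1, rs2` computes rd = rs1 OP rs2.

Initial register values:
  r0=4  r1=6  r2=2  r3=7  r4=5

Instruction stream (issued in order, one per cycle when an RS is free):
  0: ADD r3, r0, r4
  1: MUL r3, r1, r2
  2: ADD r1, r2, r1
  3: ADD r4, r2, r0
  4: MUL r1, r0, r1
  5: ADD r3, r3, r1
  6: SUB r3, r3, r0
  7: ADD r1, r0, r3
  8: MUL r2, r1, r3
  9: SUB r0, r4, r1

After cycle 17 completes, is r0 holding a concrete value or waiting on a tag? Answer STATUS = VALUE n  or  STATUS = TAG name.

STATUS = VALUE -38

c1: issue ADD r3<-Add1 | r0:4,r1:6,r2:2,r3:Add1,r4:5
c2: issue MUL r3<-Mul1 | r0:4,r1:6,r2:2,r3:Mul1,r4:5
c3: CDB Add1=9; issue ADD r1<-Add1 | r0:4,r1:Add1,r2:2,r3:Mul1,r4:5
c4: issue ADD r4<-Add2 | r0:4,r1:Add1,r2:2,r3:Mul1,r4:Add2
c5: CDB Add1=8; issue MUL r1<-Mul2 | r0:4,r1:Mul2,r2:2,r3:Mul1,r4:Add2
c6: CDB Add2=6; issue ADD r3<-Add1 | r0:4,r1:Mul2,r2:2,r3:Add1,r4:6
c7: CDB Mul1=12; issue SUB r3<-Add2 | r0:4,r1:Mul2,r2:2,r3:Add2,r4:6
c8: issue ADD r1<-Add3 | r0:4,r1:Add3,r2:2,r3:Add2,r4:6
c9: CDB Mul2=32; issue MUL r2<-Mul1 | r0:4,r1:Add3,r2:Mul1,r3:Add2,r4:6
c10: stall | r0:4,r1:Add3,r2:Mul1,r3:Add2,r4:6
c11: CDB Add1=44; issue SUB r0<-Add1 | r0:Add1,r1:Add3,r2:Mul1,r3:Add2,r4:6
c12: - | r0:Add1,r1:Add3,r2:Mul1,r3:Add2,r4:6
c13: CDB Add2=40 | r0:Add1,r1:Add3,r2:Mul1,r3:40,r4:6
c14: - | r0:Add1,r1:Add3,r2:Mul1,r3:40,r4:6
c15: CDB Add3=44 | r0:Add1,r1:44,r2:Mul1,r3:40,r4:6
c16: - | r0:Add1,r1:44,r2:Mul1,r3:40,r4:6
c17: CDB Add1=-38 | r0:-38,r1:44,r2:Mul1,r3:40,r4:6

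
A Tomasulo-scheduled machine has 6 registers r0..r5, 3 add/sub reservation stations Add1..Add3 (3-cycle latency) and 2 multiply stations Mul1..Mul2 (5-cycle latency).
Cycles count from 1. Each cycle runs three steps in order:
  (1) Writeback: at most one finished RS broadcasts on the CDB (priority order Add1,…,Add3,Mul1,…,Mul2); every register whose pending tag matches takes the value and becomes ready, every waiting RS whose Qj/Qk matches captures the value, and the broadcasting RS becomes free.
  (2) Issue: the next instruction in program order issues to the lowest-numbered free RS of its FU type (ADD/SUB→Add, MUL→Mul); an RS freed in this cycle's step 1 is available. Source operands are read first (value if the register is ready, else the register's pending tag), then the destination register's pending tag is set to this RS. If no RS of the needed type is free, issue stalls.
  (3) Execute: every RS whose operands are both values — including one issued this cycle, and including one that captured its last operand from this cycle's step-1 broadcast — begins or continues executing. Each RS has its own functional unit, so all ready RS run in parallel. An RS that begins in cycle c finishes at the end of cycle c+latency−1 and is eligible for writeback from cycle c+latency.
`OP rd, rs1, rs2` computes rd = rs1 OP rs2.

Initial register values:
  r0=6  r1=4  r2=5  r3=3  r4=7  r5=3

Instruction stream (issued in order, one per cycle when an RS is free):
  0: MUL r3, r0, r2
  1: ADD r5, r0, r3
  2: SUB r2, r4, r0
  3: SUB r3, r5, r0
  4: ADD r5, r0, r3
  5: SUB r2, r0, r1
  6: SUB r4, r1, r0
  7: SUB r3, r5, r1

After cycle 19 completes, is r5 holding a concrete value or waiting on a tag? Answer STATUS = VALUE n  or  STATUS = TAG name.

STATUS = VALUE 36

cycle 1: issue MUL r3<-Mul1 // r0:6,r1:4,r2:5,r3:Mul1,r4:7,r5:3
cycle 2: issue ADD r5<-Add1 // r0:6,r1:4,r2:5,r3:Mul1,r4:7,r5:Add1
cycle 3: issue SUB r2<-Add2 // r0:6,r1:4,r2:Add2,r3:Mul1,r4:7,r5:Add1
cycle 4: issue SUB r3<-Add3 // r0:6,r1:4,r2:Add2,r3:Add3,r4:7,r5:Add1
cycle 5: stall // r0:6,r1:4,r2:Add2,r3:Add3,r4:7,r5:Add1
cycle 6: CDB Add2=1; issue ADD r5<-Add2 // r0:6,r1:4,r2:1,r3:Add3,r4:7,r5:Add2
cycle 7: CDB Mul1=30; stall // r0:6,r1:4,r2:1,r3:Add3,r4:7,r5:Add2
cycle 8: stall // r0:6,r1:4,r2:1,r3:Add3,r4:7,r5:Add2
cycle 9: stall // r0:6,r1:4,r2:1,r3:Add3,r4:7,r5:Add2
cycle 10: CDB Add1=36; issue SUB r2<-Add1 // r0:6,r1:4,r2:Add1,r3:Add3,r4:7,r5:Add2
cycle 11: stall // r0:6,r1:4,r2:Add1,r3:Add3,r4:7,r5:Add2
cycle 12: stall // r0:6,r1:4,r2:Add1,r3:Add3,r4:7,r5:Add2
cycle 13: CDB Add1=2; issue SUB r4<-Add1 // r0:6,r1:4,r2:2,r3:Add3,r4:Add1,r5:Add2
cycle 14: CDB Add3=30; issue SUB r3<-Add3 // r0:6,r1:4,r2:2,r3:Add3,r4:Add1,r5:Add2
cycle 15: - // r0:6,r1:4,r2:2,r3:Add3,r4:Add1,r5:Add2
cycle 16: CDB Add1=-2 // r0:6,r1:4,r2:2,r3:Add3,r4:-2,r5:Add2
cycle 17: CDB Add2=36 // r0:6,r1:4,r2:2,r3:Add3,r4:-2,r5:36
cycle 18: - // r0:6,r1:4,r2:2,r3:Add3,r4:-2,r5:36
cycle 19: - // r0:6,r1:4,r2:2,r3:Add3,r4:-2,r5:36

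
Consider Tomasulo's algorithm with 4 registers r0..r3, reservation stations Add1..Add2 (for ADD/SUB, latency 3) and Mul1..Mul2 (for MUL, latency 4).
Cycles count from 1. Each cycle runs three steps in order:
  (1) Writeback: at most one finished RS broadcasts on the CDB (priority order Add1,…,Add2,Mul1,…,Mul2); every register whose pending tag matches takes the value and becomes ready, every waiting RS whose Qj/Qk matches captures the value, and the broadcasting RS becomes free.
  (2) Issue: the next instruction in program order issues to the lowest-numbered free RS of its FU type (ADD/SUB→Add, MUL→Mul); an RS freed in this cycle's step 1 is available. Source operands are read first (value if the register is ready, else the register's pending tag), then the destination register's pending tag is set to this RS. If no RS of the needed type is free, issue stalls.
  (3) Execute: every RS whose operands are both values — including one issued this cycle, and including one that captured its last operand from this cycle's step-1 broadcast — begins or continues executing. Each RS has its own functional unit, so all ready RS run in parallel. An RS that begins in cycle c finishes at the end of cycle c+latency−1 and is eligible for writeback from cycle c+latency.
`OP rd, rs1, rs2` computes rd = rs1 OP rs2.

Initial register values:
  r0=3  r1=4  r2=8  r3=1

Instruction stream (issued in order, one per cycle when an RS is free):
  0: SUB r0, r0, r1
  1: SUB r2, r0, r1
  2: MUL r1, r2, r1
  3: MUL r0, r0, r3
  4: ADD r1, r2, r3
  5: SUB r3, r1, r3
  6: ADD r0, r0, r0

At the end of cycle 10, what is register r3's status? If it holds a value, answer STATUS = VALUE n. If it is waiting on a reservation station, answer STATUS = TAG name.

STATUS = TAG Add2

c1: issue SUB r0<-Add1 | r0:Add1,r1:4,r2:8,r3:1
c2: issue SUB r2<-Add2 | r0:Add1,r1:4,r2:Add2,r3:1
c3: issue MUL r1<-Mul1 | r0:Add1,r1:Mul1,r2:Add2,r3:1
c4: CDB Add1=-1; issue MUL r0<-Mul2 | r0:Mul2,r1:Mul1,r2:Add2,r3:1
c5: issue ADD r1<-Add1 | r0:Mul2,r1:Add1,r2:Add2,r3:1
c6: stall | r0:Mul2,r1:Add1,r2:Add2,r3:1
c7: CDB Add2=-5; issue SUB r3<-Add2 | r0:Mul2,r1:Add1,r2:-5,r3:Add2
c8: CDB Mul2=-1; stall | r0:-1,r1:Add1,r2:-5,r3:Add2
c9: stall | r0:-1,r1:Add1,r2:-5,r3:Add2
c10: CDB Add1=-4; issue ADD r0<-Add1 | r0:Add1,r1:-4,r2:-5,r3:Add2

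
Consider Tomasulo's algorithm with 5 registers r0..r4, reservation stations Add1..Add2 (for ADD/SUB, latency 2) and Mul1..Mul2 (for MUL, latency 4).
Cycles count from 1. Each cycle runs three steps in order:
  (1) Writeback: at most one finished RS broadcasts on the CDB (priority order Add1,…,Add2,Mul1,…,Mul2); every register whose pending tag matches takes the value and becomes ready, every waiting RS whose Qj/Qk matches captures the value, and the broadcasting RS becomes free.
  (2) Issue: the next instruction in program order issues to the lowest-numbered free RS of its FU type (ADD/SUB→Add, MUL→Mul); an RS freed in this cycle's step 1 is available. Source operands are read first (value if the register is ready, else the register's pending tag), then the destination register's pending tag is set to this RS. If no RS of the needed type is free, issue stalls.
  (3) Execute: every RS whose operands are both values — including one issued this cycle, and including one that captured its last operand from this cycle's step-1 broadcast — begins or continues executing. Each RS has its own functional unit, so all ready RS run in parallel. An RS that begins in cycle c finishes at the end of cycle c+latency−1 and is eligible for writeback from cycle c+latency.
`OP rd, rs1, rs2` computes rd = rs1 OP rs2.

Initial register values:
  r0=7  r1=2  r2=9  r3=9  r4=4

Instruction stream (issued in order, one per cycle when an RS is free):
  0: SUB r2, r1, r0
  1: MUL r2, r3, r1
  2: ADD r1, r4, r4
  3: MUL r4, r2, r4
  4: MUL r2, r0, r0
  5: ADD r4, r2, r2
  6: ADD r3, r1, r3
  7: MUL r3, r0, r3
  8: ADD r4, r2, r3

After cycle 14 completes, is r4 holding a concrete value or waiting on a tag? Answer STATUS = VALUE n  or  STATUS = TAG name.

  c1: issue SUB r2<-Add1  regs: r0:7,r1:2,r2:Add1,r3:9,r4:4
  c2: issue MUL r2<-Mul1  regs: r0:7,r1:2,r2:Mul1,r3:9,r4:4
  c3: CDB Add1=-5; issue ADD r1<-Add1  regs: r0:7,r1:Add1,r2:Mul1,r3:9,r4:4
  c4: issue MUL r4<-Mul2  regs: r0:7,r1:Add1,r2:Mul1,r3:9,r4:Mul2
  c5: CDB Add1=8; stall  regs: r0:7,r1:8,r2:Mul1,r3:9,r4:Mul2
  c6: CDB Mul1=18; issue MUL r2<-Mul1  regs: r0:7,r1:8,r2:Mul1,r3:9,r4:Mul2
  c7: issue ADD r4<-Add1  regs: r0:7,r1:8,r2:Mul1,r3:9,r4:Add1
  c8: issue ADD r3<-Add2  regs: r0:7,r1:8,r2:Mul1,r3:Add2,r4:Add1
  c9: stall  regs: r0:7,r1:8,r2:Mul1,r3:Add2,r4:Add1
  c10: CDB Add2=17; stall  regs: r0:7,r1:8,r2:Mul1,r3:17,r4:Add1
  c11: CDB Mul1=49; issue MUL r3<-Mul1  regs: r0:7,r1:8,r2:49,r3:Mul1,r4:Add1
  c12: CDB Mul2=72; issue ADD r4<-Add2  regs: r0:7,r1:8,r2:49,r3:Mul1,r4:Add2
  c13: CDB Add1=98  regs: r0:7,r1:8,r2:49,r3:Mul1,r4:Add2
  c14: -  regs: r0:7,r1:8,r2:49,r3:Mul1,r4:Add2

STATUS = TAG Add2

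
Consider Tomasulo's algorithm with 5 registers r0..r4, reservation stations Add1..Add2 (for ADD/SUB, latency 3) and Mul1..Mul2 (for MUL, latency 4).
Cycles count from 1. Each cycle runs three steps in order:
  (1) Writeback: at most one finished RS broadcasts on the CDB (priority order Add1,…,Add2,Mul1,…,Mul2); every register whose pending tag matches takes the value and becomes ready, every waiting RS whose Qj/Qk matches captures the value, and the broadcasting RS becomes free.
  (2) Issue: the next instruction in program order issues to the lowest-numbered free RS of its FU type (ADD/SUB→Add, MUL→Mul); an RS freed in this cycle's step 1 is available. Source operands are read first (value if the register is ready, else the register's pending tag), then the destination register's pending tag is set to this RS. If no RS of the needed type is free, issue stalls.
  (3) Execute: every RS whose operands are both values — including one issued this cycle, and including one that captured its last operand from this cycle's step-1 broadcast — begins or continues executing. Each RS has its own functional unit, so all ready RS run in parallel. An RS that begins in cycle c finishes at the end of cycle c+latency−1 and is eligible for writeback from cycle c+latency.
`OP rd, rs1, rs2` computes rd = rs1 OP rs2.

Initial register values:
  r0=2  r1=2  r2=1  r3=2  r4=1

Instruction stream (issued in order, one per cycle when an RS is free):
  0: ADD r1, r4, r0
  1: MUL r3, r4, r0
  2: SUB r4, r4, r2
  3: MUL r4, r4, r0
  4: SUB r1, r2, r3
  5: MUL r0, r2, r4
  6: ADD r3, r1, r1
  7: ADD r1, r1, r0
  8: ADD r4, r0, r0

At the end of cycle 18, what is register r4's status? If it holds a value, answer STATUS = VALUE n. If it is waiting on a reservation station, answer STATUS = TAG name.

STATUS = TAG Add2

cycle 1: issue ADD r1<-Add1 // r0:2,r1:Add1,r2:1,r3:2,r4:1
cycle 2: issue MUL r3<-Mul1 // r0:2,r1:Add1,r2:1,r3:Mul1,r4:1
cycle 3: issue SUB r4<-Add2 // r0:2,r1:Add1,r2:1,r3:Mul1,r4:Add2
cycle 4: CDB Add1=3; issue MUL r4<-Mul2 // r0:2,r1:3,r2:1,r3:Mul1,r4:Mul2
cycle 5: issue SUB r1<-Add1 // r0:2,r1:Add1,r2:1,r3:Mul1,r4:Mul2
cycle 6: CDB Add2=0; stall // r0:2,r1:Add1,r2:1,r3:Mul1,r4:Mul2
cycle 7: CDB Mul1=2; issue MUL r0<-Mul1 // r0:Mul1,r1:Add1,r2:1,r3:2,r4:Mul2
cycle 8: issue ADD r3<-Add2 // r0:Mul1,r1:Add1,r2:1,r3:Add2,r4:Mul2
cycle 9: stall // r0:Mul1,r1:Add1,r2:1,r3:Add2,r4:Mul2
cycle 10: CDB Add1=-1; issue ADD r1<-Add1 // r0:Mul1,r1:Add1,r2:1,r3:Add2,r4:Mul2
cycle 11: CDB Mul2=0; stall // r0:Mul1,r1:Add1,r2:1,r3:Add2,r4:0
cycle 12: stall // r0:Mul1,r1:Add1,r2:1,r3:Add2,r4:0
cycle 13: CDB Add2=-2; issue ADD r4<-Add2 // r0:Mul1,r1:Add1,r2:1,r3:-2,r4:Add2
cycle 14: - // r0:Mul1,r1:Add1,r2:1,r3:-2,r4:Add2
cycle 15: CDB Mul1=0 // r0:0,r1:Add1,r2:1,r3:-2,r4:Add2
cycle 16: - // r0:0,r1:Add1,r2:1,r3:-2,r4:Add2
cycle 17: - // r0:0,r1:Add1,r2:1,r3:-2,r4:Add2
cycle 18: CDB Add1=-1 // r0:0,r1:-1,r2:1,r3:-2,r4:Add2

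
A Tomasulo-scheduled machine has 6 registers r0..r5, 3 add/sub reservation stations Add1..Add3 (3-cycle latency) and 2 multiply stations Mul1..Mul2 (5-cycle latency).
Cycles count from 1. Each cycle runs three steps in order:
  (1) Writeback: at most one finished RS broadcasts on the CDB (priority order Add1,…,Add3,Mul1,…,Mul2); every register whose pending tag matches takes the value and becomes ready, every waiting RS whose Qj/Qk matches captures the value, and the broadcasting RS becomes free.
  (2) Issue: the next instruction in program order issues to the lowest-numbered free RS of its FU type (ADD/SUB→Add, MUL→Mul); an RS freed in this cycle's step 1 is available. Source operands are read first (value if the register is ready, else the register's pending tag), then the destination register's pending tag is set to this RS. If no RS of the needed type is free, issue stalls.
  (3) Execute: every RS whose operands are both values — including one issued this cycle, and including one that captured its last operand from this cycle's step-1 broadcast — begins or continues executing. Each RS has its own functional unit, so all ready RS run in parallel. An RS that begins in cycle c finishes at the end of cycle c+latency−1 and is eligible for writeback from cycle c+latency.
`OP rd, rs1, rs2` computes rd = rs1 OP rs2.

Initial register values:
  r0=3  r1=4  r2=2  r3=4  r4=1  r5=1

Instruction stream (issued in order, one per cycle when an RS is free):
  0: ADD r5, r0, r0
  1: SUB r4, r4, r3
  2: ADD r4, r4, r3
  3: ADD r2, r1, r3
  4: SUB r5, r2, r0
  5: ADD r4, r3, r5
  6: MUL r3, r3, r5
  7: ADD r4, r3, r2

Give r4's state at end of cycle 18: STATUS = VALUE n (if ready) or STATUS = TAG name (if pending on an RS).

  c1: issue ADD r5<-Add1  regs: r0:3,r1:4,r2:2,r3:4,r4:1,r5:Add1
  c2: issue SUB r4<-Add2  regs: r0:3,r1:4,r2:2,r3:4,r4:Add2,r5:Add1
  c3: issue ADD r4<-Add3  regs: r0:3,r1:4,r2:2,r3:4,r4:Add3,r5:Add1
  c4: CDB Add1=6; issue ADD r2<-Add1  regs: r0:3,r1:4,r2:Add1,r3:4,r4:Add3,r5:6
  c5: CDB Add2=-3; issue SUB r5<-Add2  regs: r0:3,r1:4,r2:Add1,r3:4,r4:Add3,r5:Add2
  c6: stall  regs: r0:3,r1:4,r2:Add1,r3:4,r4:Add3,r5:Add2
  c7: CDB Add1=8; issue ADD r4<-Add1  regs: r0:3,r1:4,r2:8,r3:4,r4:Add1,r5:Add2
  c8: CDB Add3=1; issue MUL r3<-Mul1  regs: r0:3,r1:4,r2:8,r3:Mul1,r4:Add1,r5:Add2
  c9: issue ADD r4<-Add3  regs: r0:3,r1:4,r2:8,r3:Mul1,r4:Add3,r5:Add2
  c10: CDB Add2=5  regs: r0:3,r1:4,r2:8,r3:Mul1,r4:Add3,r5:5
  c11: -  regs: r0:3,r1:4,r2:8,r3:Mul1,r4:Add3,r5:5
  c12: -  regs: r0:3,r1:4,r2:8,r3:Mul1,r4:Add3,r5:5
  c13: CDB Add1=9  regs: r0:3,r1:4,r2:8,r3:Mul1,r4:Add3,r5:5
  c14: -  regs: r0:3,r1:4,r2:8,r3:Mul1,r4:Add3,r5:5
  c15: CDB Mul1=20  regs: r0:3,r1:4,r2:8,r3:20,r4:Add3,r5:5
  c16: -  regs: r0:3,r1:4,r2:8,r3:20,r4:Add3,r5:5
  c17: -  regs: r0:3,r1:4,r2:8,r3:20,r4:Add3,r5:5
  c18: CDB Add3=28  regs: r0:3,r1:4,r2:8,r3:20,r4:28,r5:5

STATUS = VALUE 28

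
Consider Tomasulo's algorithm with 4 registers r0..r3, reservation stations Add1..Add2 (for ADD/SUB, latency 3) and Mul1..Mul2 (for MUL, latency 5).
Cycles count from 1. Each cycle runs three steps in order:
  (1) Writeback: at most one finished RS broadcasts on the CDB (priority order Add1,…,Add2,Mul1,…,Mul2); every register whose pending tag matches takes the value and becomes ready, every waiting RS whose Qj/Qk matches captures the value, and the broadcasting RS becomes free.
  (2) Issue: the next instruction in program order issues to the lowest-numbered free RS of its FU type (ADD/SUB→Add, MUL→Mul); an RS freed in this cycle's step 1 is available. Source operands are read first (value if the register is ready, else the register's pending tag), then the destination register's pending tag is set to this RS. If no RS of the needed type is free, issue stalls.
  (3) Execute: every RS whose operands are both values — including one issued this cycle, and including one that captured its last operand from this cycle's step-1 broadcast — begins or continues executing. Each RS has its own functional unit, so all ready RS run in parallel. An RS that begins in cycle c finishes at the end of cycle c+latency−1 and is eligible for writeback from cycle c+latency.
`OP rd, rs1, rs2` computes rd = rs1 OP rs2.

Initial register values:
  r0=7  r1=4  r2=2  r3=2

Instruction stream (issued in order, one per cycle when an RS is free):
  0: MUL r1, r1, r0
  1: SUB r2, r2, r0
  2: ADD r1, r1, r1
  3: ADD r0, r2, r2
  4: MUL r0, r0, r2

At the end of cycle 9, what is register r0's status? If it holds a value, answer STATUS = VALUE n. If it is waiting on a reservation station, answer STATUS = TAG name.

STATUS = TAG Mul1

c1: issue MUL r1<-Mul1 | r0:7,r1:Mul1,r2:2,r3:2
c2: issue SUB r2<-Add1 | r0:7,r1:Mul1,r2:Add1,r3:2
c3: issue ADD r1<-Add2 | r0:7,r1:Add2,r2:Add1,r3:2
c4: stall | r0:7,r1:Add2,r2:Add1,r3:2
c5: CDB Add1=-5; issue ADD r0<-Add1 | r0:Add1,r1:Add2,r2:-5,r3:2
c6: CDB Mul1=28; issue MUL r0<-Mul1 | r0:Mul1,r1:Add2,r2:-5,r3:2
c7: - | r0:Mul1,r1:Add2,r2:-5,r3:2
c8: CDB Add1=-10 | r0:Mul1,r1:Add2,r2:-5,r3:2
c9: CDB Add2=56 | r0:Mul1,r1:56,r2:-5,r3:2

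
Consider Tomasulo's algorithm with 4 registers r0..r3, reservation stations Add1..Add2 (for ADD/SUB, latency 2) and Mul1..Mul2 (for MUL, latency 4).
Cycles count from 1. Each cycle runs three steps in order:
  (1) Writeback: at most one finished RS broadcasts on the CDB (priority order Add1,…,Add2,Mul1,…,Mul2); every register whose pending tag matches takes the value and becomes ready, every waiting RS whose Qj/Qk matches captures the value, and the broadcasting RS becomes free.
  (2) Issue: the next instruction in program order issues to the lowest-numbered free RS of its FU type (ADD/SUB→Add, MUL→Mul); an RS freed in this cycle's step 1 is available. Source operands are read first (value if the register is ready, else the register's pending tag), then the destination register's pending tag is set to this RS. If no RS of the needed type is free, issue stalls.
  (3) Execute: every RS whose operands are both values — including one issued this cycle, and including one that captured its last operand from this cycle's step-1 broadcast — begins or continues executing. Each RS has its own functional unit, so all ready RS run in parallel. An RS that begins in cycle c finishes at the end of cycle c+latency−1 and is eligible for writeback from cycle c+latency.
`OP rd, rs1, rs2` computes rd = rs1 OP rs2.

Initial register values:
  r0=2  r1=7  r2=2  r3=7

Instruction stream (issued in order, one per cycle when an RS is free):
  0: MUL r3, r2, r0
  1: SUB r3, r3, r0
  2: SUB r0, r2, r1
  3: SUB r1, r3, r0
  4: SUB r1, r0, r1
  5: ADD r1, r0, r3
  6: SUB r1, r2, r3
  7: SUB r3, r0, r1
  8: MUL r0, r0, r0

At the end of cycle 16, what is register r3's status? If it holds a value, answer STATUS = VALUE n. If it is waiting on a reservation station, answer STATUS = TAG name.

STATUS = VALUE -5

c1: issue MUL r3<-Mul1 | r0:2,r1:7,r2:2,r3:Mul1
c2: issue SUB r3<-Add1 | r0:2,r1:7,r2:2,r3:Add1
c3: issue SUB r0<-Add2 | r0:Add2,r1:7,r2:2,r3:Add1
c4: stall | r0:Add2,r1:7,r2:2,r3:Add1
c5: CDB Add2=-5; issue SUB r1<-Add2 | r0:-5,r1:Add2,r2:2,r3:Add1
c6: CDB Mul1=4; stall | r0:-5,r1:Add2,r2:2,r3:Add1
c7: stall | r0:-5,r1:Add2,r2:2,r3:Add1
c8: CDB Add1=2; issue SUB r1<-Add1 | r0:-5,r1:Add1,r2:2,r3:2
c9: stall | r0:-5,r1:Add1,r2:2,r3:2
c10: CDB Add2=7; issue ADD r1<-Add2 | r0:-5,r1:Add2,r2:2,r3:2
c11: stall | r0:-5,r1:Add2,r2:2,r3:2
c12: CDB Add1=-12; issue SUB r1<-Add1 | r0:-5,r1:Add1,r2:2,r3:2
c13: CDB Add2=-3; issue SUB r3<-Add2 | r0:-5,r1:Add1,r2:2,r3:Add2
c14: CDB Add1=0; issue MUL r0<-Mul1 | r0:Mul1,r1:0,r2:2,r3:Add2
c15: - | r0:Mul1,r1:0,r2:2,r3:Add2
c16: CDB Add2=-5 | r0:Mul1,r1:0,r2:2,r3:-5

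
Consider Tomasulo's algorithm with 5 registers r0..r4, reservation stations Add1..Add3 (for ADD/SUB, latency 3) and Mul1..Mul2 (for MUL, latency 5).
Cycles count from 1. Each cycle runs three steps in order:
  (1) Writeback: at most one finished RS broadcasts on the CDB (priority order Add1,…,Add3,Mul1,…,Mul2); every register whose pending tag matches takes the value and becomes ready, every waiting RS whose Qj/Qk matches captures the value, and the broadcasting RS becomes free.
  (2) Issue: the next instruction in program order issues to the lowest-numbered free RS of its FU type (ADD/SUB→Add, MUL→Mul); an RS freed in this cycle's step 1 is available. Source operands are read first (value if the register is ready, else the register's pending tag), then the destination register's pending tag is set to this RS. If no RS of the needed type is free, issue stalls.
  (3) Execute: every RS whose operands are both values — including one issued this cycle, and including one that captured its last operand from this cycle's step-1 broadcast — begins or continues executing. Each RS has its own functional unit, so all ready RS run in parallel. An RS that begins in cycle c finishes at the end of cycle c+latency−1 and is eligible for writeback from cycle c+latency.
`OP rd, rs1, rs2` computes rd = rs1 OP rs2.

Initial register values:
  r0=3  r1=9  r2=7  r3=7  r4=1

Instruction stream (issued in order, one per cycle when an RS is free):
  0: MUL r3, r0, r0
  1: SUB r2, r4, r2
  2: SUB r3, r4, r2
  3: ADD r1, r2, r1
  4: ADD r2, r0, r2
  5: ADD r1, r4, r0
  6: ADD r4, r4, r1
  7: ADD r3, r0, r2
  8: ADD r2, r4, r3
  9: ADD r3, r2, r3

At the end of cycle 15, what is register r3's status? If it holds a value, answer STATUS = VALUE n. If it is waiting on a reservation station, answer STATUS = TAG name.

STATUS = TAG Add3

c1: issue MUL r3<-Mul1 | r0:3,r1:9,r2:7,r3:Mul1,r4:1
c2: issue SUB r2<-Add1 | r0:3,r1:9,r2:Add1,r3:Mul1,r4:1
c3: issue SUB r3<-Add2 | r0:3,r1:9,r2:Add1,r3:Add2,r4:1
c4: issue ADD r1<-Add3 | r0:3,r1:Add3,r2:Add1,r3:Add2,r4:1
c5: CDB Add1=-6; issue ADD r2<-Add1 | r0:3,r1:Add3,r2:Add1,r3:Add2,r4:1
c6: CDB Mul1=9; stall | r0:3,r1:Add3,r2:Add1,r3:Add2,r4:1
c7: stall | r0:3,r1:Add3,r2:Add1,r3:Add2,r4:1
c8: CDB Add1=-3; issue ADD r1<-Add1 | r0:3,r1:Add1,r2:-3,r3:Add2,r4:1
c9: CDB Add2=7; issue ADD r4<-Add2 | r0:3,r1:Add1,r2:-3,r3:7,r4:Add2
c10: CDB Add3=3; issue ADD r3<-Add3 | r0:3,r1:Add1,r2:-3,r3:Add3,r4:Add2
c11: CDB Add1=4; issue ADD r2<-Add1 | r0:3,r1:4,r2:Add1,r3:Add3,r4:Add2
c12: stall | r0:3,r1:4,r2:Add1,r3:Add3,r4:Add2
c13: CDB Add3=0; issue ADD r3<-Add3 | r0:3,r1:4,r2:Add1,r3:Add3,r4:Add2
c14: CDB Add2=5 | r0:3,r1:4,r2:Add1,r3:Add3,r4:5
c15: - | r0:3,r1:4,r2:Add1,r3:Add3,r4:5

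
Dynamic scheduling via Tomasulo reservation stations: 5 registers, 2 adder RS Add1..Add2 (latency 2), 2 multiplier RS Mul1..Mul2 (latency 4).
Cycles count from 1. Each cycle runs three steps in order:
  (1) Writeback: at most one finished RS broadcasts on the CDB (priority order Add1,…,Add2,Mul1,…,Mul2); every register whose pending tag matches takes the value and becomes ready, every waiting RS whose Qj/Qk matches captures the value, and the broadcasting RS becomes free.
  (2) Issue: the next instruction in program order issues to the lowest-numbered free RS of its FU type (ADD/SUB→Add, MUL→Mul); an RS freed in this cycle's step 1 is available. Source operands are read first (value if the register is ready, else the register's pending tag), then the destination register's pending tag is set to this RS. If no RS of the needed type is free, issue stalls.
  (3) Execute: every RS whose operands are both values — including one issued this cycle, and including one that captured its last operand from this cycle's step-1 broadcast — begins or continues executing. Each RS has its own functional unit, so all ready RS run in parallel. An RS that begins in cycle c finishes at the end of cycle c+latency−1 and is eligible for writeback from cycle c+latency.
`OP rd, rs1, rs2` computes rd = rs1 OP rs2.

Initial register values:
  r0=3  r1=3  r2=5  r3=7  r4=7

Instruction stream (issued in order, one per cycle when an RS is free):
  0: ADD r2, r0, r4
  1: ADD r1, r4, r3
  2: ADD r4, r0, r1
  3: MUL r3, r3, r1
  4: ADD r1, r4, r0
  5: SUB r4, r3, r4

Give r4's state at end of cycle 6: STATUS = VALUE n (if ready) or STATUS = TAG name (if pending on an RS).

  c1: issue ADD r2<-Add1  regs: r0:3,r1:3,r2:Add1,r3:7,r4:7
  c2: issue ADD r1<-Add2  regs: r0:3,r1:Add2,r2:Add1,r3:7,r4:7
  c3: CDB Add1=10; issue ADD r4<-Add1  regs: r0:3,r1:Add2,r2:10,r3:7,r4:Add1
  c4: CDB Add2=14; issue MUL r3<-Mul1  regs: r0:3,r1:14,r2:10,r3:Mul1,r4:Add1
  c5: issue ADD r1<-Add2  regs: r0:3,r1:Add2,r2:10,r3:Mul1,r4:Add1
  c6: CDB Add1=17; issue SUB r4<-Add1  regs: r0:3,r1:Add2,r2:10,r3:Mul1,r4:Add1

STATUS = TAG Add1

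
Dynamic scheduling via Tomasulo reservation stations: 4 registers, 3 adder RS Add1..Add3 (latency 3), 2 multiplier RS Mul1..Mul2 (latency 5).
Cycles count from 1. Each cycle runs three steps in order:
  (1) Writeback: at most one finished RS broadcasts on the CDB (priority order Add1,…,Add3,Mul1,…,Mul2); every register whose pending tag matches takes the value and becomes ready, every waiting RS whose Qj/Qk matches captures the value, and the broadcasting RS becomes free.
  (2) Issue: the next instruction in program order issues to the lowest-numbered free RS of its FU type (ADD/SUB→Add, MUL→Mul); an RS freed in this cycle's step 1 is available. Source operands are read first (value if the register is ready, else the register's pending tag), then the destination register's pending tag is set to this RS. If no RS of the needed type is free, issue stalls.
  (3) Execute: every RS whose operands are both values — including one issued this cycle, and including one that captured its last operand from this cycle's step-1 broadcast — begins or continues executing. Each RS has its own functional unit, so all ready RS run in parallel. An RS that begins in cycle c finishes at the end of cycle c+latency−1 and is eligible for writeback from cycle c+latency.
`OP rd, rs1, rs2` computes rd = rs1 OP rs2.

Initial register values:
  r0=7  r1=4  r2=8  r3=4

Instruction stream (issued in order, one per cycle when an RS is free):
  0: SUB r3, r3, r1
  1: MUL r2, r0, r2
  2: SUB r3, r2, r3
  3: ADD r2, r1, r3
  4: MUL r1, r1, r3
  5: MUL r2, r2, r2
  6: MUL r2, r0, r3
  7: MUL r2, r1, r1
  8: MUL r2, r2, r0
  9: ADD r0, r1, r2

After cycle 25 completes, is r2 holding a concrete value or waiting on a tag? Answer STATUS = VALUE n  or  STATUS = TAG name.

  c1: issue SUB r3<-Add1  regs: r0:7,r1:4,r2:8,r3:Add1
  c2: issue MUL r2<-Mul1  regs: r0:7,r1:4,r2:Mul1,r3:Add1
  c3: issue SUB r3<-Add2  regs: r0:7,r1:4,r2:Mul1,r3:Add2
  c4: CDB Add1=0; issue ADD r2<-Add1  regs: r0:7,r1:4,r2:Add1,r3:Add2
  c5: issue MUL r1<-Mul2  regs: r0:7,r1:Mul2,r2:Add1,r3:Add2
  c6: stall  regs: r0:7,r1:Mul2,r2:Add1,r3:Add2
  c7: CDB Mul1=56; issue MUL r2<-Mul1  regs: r0:7,r1:Mul2,r2:Mul1,r3:Add2
  c8: stall  regs: r0:7,r1:Mul2,r2:Mul1,r3:Add2
  c9: stall  regs: r0:7,r1:Mul2,r2:Mul1,r3:Add2
  c10: CDB Add2=56; stall  regs: r0:7,r1:Mul2,r2:Mul1,r3:56
  c11: stall  regs: r0:7,r1:Mul2,r2:Mul1,r3:56
  c12: stall  regs: r0:7,r1:Mul2,r2:Mul1,r3:56
  c13: CDB Add1=60; stall  regs: r0:7,r1:Mul2,r2:Mul1,r3:56
  c14: stall  regs: r0:7,r1:Mul2,r2:Mul1,r3:56
  c15: CDB Mul2=224; issue MUL r2<-Mul2  regs: r0:7,r1:224,r2:Mul2,r3:56
  c16: stall  regs: r0:7,r1:224,r2:Mul2,r3:56
  c17: stall  regs: r0:7,r1:224,r2:Mul2,r3:56
  c18: CDB Mul1=3600; issue MUL r2<-Mul1  regs: r0:7,r1:224,r2:Mul1,r3:56
  c19: stall  regs: r0:7,r1:224,r2:Mul1,r3:56
  c20: CDB Mul2=392; issue MUL r2<-Mul2  regs: r0:7,r1:224,r2:Mul2,r3:56
  c21: issue ADD r0<-Add1  regs: r0:Add1,r1:224,r2:Mul2,r3:56
  c22: -  regs: r0:Add1,r1:224,r2:Mul2,r3:56
  c23: CDB Mul1=50176  regs: r0:Add1,r1:224,r2:Mul2,r3:56
  c24: -  regs: r0:Add1,r1:224,r2:Mul2,r3:56
  c25: -  regs: r0:Add1,r1:224,r2:Mul2,r3:56

STATUS = TAG Mul2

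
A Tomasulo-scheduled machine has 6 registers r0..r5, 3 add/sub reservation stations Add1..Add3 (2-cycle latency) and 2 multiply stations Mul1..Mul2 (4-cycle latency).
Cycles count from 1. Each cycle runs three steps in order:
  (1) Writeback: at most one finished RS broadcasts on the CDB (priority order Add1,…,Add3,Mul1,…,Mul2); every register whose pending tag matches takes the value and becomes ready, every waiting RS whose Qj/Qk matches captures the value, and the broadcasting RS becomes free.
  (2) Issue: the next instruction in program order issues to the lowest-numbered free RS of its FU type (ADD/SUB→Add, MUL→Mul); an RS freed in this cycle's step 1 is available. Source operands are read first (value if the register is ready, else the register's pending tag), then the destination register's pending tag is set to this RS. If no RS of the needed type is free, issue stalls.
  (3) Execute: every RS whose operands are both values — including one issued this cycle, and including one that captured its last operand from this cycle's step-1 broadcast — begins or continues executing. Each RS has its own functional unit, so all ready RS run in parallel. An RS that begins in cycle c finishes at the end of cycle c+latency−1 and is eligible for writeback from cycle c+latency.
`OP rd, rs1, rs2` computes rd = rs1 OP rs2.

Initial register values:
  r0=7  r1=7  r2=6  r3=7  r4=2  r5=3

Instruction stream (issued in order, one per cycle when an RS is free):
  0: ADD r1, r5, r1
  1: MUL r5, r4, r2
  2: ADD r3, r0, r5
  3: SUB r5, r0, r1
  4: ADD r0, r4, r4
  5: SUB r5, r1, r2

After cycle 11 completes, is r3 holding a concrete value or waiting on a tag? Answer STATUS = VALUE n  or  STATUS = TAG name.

c1: issue ADD r1<-Add1 | r0:7,r1:Add1,r2:6,r3:7,r4:2,r5:3
c2: issue MUL r5<-Mul1 | r0:7,r1:Add1,r2:6,r3:7,r4:2,r5:Mul1
c3: CDB Add1=10; issue ADD r3<-Add1 | r0:7,r1:10,r2:6,r3:Add1,r4:2,r5:Mul1
c4: issue SUB r5<-Add2 | r0:7,r1:10,r2:6,r3:Add1,r4:2,r5:Add2
c5: issue ADD r0<-Add3 | r0:Add3,r1:10,r2:6,r3:Add1,r4:2,r5:Add2
c6: CDB Add2=-3; issue SUB r5<-Add2 | r0:Add3,r1:10,r2:6,r3:Add1,r4:2,r5:Add2
c7: CDB Add3=4 | r0:4,r1:10,r2:6,r3:Add1,r4:2,r5:Add2
c8: CDB Add2=4 | r0:4,r1:10,r2:6,r3:Add1,r4:2,r5:4
c9: CDB Mul1=12 | r0:4,r1:10,r2:6,r3:Add1,r4:2,r5:4
c10: - | r0:4,r1:10,r2:6,r3:Add1,r4:2,r5:4
c11: CDB Add1=19 | r0:4,r1:10,r2:6,r3:19,r4:2,r5:4

STATUS = VALUE 19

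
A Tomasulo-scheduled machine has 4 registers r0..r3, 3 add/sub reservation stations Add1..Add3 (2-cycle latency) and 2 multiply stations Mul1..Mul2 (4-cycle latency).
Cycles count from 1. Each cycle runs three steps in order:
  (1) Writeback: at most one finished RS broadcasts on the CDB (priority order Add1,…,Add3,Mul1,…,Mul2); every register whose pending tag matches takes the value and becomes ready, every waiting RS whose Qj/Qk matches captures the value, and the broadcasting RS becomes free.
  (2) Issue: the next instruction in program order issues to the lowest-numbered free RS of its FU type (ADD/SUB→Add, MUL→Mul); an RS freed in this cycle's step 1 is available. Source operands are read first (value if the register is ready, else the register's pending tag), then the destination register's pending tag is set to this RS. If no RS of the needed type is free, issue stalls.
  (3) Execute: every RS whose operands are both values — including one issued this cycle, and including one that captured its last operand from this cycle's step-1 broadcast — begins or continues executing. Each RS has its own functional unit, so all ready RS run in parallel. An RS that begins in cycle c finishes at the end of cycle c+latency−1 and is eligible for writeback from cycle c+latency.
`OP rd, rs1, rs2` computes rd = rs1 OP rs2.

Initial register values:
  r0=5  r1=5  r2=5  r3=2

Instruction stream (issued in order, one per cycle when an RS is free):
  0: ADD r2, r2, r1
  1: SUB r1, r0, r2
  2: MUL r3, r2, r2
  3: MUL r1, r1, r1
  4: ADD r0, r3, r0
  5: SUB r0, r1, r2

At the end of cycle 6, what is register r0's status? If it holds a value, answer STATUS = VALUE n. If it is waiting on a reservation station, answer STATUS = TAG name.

c1: issue ADD r2<-Add1 | r0:5,r1:5,r2:Add1,r3:2
c2: issue SUB r1<-Add2 | r0:5,r1:Add2,r2:Add1,r3:2
c3: CDB Add1=10; issue MUL r3<-Mul1 | r0:5,r1:Add2,r2:10,r3:Mul1
c4: issue MUL r1<-Mul2 | r0:5,r1:Mul2,r2:10,r3:Mul1
c5: CDB Add2=-5; issue ADD r0<-Add1 | r0:Add1,r1:Mul2,r2:10,r3:Mul1
c6: issue SUB r0<-Add2 | r0:Add2,r1:Mul2,r2:10,r3:Mul1

STATUS = TAG Add2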